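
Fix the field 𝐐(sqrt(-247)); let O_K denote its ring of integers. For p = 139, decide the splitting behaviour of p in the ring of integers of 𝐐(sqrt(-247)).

Since -247 ≡ 1 mod 4, the ring of integers is ℤ[(1+√-247)/2] with discriminant -247.
139 ∤ -247, so 139 is unramified.
Compute (-247/139) via Euler: 31^((139-1)/2) mod 139 = 1, so (-247/139) = 1.
Legendre symbol 1 ⇒ 139 is split.

splits completely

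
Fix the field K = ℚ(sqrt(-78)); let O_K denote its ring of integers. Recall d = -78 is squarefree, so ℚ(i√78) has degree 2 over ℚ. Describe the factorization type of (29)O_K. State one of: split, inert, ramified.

d = -78 ≡ 2 (mod 4), so O_K = ℤ[√-78] and disc(K) = 4d = -312.
disc(K) = -312 is not divisible by 29; 29 is unramified.
Euler's criterion: (-78)^14 mod 29 = 1. Thus (-78|29) = 1.
(-78/29) = 1, so 29 splits.

split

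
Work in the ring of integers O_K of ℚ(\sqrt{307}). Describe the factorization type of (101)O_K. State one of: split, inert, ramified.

split

d = 307 ≡ 3 (mod 4), so O_K = ℤ[√307] and disc(K) = 4d = 1228.
Since gcd(101, 1228) = 1 the prime 101 does not ramify.
Compute (307/101) via Euler: 4^((101-1)/2) mod 101 = 1, so (307/101) = 1.
d is a quadratic residue mod p, hence 101 splits in O_K.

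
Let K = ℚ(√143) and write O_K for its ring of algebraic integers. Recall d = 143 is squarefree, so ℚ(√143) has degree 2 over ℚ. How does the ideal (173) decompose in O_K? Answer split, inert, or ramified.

Since 143 ≢ 1 mod 4, the ring of integers is ℤ[√143] with discriminant 4·143 = 572.
173 ∤ 572, so 173 is unramified.
(143/173) = 143^86 mod 173 = 172, giving Legendre symbol -1.
d is a non-residue mod p, hence 173 remains inert in O_K.

remains prime (inert)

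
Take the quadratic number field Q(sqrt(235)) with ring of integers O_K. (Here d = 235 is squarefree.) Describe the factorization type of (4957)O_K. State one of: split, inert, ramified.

p splits

235 mod 4 = 3, hence disc K = 4·235 = 940 and O_K = ℤ[√235].
Since gcd(4957, 940) = 1 the prime 4957 does not ramify.
Legendre symbol by Euler's criterion: (235/4957) ≡ 235^2478 ≡ 1 (mod 4957), i.e. (235/4957) = 1.
(235/4957) = 1, so 4957 splits.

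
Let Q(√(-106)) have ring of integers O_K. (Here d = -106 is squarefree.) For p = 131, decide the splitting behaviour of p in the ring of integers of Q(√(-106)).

d = -106 ≡ 2 (mod 4), so O_K = ℤ[√-106] and disc(K) = 4d = -424.
131 ∤ -424, so 131 is unramified.
Euler's criterion: (-106)^65 mod 131 = 1. Thus (-106|131) = 1.
(-106/131) = 1, so 131 splits.

split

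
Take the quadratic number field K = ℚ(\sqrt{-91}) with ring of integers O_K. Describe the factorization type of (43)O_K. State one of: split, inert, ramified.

Since -91 ≡ 1 mod 4, the ring of integers is ℤ[(1+√-91)/2] with discriminant -91.
43 ∤ -91, so 43 is unramified.
(-91/43) = 38^21 mod 43 = 1, giving Legendre symbol 1.
d is a quadratic residue mod p, hence 43 splits in O_K.

splits completely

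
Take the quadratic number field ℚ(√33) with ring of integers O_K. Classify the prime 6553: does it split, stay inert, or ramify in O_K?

inert — (6553) stays prime in O_K

Since 33 ≡ 1 mod 4, the ring of integers is ℤ[(1+√33)/2] with discriminant 33.
Since gcd(6553, 33) = 1 the prime 6553 does not ramify.
Compute (33/6553) via Euler: 33^((6553-1)/2) mod 6553 = 6552, so (33/6553) = -1.
d is a non-residue mod p, hence 6553 remains inert in O_K.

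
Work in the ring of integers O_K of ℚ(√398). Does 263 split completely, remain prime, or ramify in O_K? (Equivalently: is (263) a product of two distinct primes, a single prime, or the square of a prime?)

398 mod 4 = 2, hence disc K = 4·398 = 1592 and O_K = ℤ[√398].
disc(K) = 1592 is not divisible by 263; 263 is unramified.
(398/263) = 135^131 mod 263 = 262, giving Legendre symbol -1.
Legendre symbol -1 ⇒ 263 is inert.

inert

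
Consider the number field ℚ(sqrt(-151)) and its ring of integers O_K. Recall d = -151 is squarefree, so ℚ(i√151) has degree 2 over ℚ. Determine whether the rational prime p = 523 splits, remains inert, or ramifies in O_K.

Since -151 ≡ 1 mod 4, the ring of integers is ℤ[(1+√-151)/2] with discriminant -151.
Since gcd(523, -151) = 1 the prime 523 does not ramify.
Euler's criterion: (-151)^261 mod 523 = 522. Thus (-151|523) = -1.
Legendre symbol -1 ⇒ 523 is inert.

p is inert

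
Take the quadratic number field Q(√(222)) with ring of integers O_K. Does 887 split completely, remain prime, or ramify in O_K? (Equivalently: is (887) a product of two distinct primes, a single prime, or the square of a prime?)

p splits

d = 222 ≡ 2 (mod 4), so O_K = ℤ[√222] and disc(K) = 4d = 888.
887 ∤ 888, so 887 is unramified.
(222/887) = 222^443 mod 887 = 1, giving Legendre symbol 1.
(222/887) = 1, so 887 splits.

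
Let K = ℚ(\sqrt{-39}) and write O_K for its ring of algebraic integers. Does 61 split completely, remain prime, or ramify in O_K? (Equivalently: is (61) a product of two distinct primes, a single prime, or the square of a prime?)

Since -39 ≡ 1 mod 4, the ring of integers is ℤ[(1+√-39)/2] with discriminant -39.
61 ∤ -39, so 61 is unramified.
Euler's criterion: (-39)^30 mod 61 = 1. Thus (-39|61) = 1.
(-39/61) = 1, so 61 splits.

splits completely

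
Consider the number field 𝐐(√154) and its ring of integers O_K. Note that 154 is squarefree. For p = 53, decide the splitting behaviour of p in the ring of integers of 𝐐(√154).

d = 154 ≡ 2 (mod 4), so O_K = ℤ[√154] and disc(K) = 4d = 616.
53 ∤ 616, so 53 is unramified.
Euler's criterion: 154^26 mod 53 = 52. Thus (154|53) = -1.
Legendre symbol -1 ⇒ 53 is inert.

53 remains inert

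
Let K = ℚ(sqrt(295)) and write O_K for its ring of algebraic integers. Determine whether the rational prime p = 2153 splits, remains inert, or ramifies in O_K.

inert — (2153) stays prime in O_K

d = 295 ≡ 3 (mod 4), so O_K = ℤ[√295] and disc(K) = 4d = 1180.
2153 ∤ 1180, so 2153 is unramified.
Euler's criterion: 295^1076 mod 2153 = 2152. Thus (295|2153) = -1.
d is a non-residue mod p, hence 2153 remains inert in O_K.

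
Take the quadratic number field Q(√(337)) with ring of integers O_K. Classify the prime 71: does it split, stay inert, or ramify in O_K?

71 remains inert

d = 337 ≡ 1 (mod 4), so O_K = ℤ[(1+√337)/2] and disc(K) = d = 337.
Since gcd(71, 337) = 1 the prime 71 does not ramify.
Compute (337/71) via Euler: 53^((71-1)/2) mod 71 = 70, so (337/71) = -1.
Legendre symbol -1 ⇒ 71 is inert.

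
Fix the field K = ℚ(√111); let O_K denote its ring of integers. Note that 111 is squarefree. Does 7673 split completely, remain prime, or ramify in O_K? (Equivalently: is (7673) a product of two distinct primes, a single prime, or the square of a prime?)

7673 splits in O_K

d = 111 ≡ 3 (mod 4), so O_K = ℤ[√111] and disc(K) = 4d = 444.
Since gcd(7673, 444) = 1 the prime 7673 does not ramify.
Compute (111/7673) via Euler: 111^((7673-1)/2) mod 7673 = 1, so (111/7673) = 1.
Legendre symbol 1 ⇒ 7673 is split.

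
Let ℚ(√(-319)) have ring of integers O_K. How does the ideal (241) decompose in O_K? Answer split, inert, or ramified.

d = -319 ≡ 1 (mod 4), so O_K = ℤ[(1+√-319)/2] and disc(K) = d = -319.
disc(K) = -319 is not divisible by 241; 241 is unramified.
Euler's criterion: (-319)^120 mod 241 = 240. Thus (-319|241) = -1.
Legendre symbol -1 ⇒ 241 is inert.

remains prime (inert)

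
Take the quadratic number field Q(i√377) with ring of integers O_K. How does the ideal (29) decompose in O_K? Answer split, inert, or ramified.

Since -377 ≢ 1 mod 4, the ring of integers is ℤ[√-377] with discriminant 4·(-377) = -1508.
29 divides disc(K) = -1508, so 29 ramifies.

p ramifies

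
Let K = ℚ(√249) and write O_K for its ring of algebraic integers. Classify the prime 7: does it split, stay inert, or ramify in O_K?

249 mod 4 = 1, hence disc K = 249 and O_K = ℤ[(1+√249)/2].
7 ∤ 249, so 7 is unramified.
Compute (249/7) via Euler: 4^((7-1)/2) mod 7 = 1, so (249/7) = 1.
Legendre symbol 1 ⇒ 7 is split.

split — (7) = 𝔭₁𝔭₂ with 𝔭₁ ≠ 𝔭₂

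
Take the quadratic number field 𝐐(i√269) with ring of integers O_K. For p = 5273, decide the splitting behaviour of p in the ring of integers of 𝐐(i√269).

Since -269 ≢ 1 mod 4, the ring of integers is ℤ[√-269] with discriminant 4·(-269) = -1076.
5273 ∤ -1076, so 5273 is unramified.
Compute (-269/5273) via Euler: 5004^((5273-1)/2) mod 5273 = 5272, so (-269/5273) = -1.
d is a non-residue mod p, hence 5273 remains inert in O_K.

5273 remains inert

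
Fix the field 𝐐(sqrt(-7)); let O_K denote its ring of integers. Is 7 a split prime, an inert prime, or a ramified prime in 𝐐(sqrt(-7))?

p ramifies

-7 mod 4 = 1, hence disc K = -7 and O_K = ℤ[(1+√-7)/2].
disc(K) = -7 = 7·(-1), so p = 7 is ramified.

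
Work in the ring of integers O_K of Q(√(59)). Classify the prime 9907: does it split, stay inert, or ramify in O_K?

d = 59 ≡ 3 (mod 4), so O_K = ℤ[√59] and disc(K) = 4d = 236.
Since gcd(9907, 236) = 1 the prime 9907 does not ramify.
Euler's criterion: 59^4953 mod 9907 = 1. Thus (59|9907) = 1.
d is a quadratic residue mod p, hence 9907 splits in O_K.

p splits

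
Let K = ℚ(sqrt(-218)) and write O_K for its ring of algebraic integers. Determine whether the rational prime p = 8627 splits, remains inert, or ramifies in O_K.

Since -218 ≢ 1 mod 4, the ring of integers is ℤ[√-218] with discriminant 4·(-218) = -872.
Since gcd(8627, -872) = 1 the prime 8627 does not ramify.
Compute (-218/8627) via Euler: 8409^((8627-1)/2) mod 8627 = 1, so (-218/8627) = 1.
(-218/8627) = 1, so 8627 splits.

split — (8627) = 𝔭₁𝔭₂ with 𝔭₁ ≠ 𝔭₂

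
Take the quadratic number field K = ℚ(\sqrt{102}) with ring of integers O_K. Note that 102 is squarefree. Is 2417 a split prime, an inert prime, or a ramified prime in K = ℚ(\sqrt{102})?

split — (2417) = 𝔭₁𝔭₂ with 𝔭₁ ≠ 𝔭₂

Since 102 ≢ 1 mod 4, the ring of integers is ℤ[√102] with discriminant 4·102 = 408.
2417 ∤ 408, so 2417 is unramified.
Euler's criterion: 102^1208 mod 2417 = 1. Thus (102|2417) = 1.
Legendre symbol 1 ⇒ 2417 is split.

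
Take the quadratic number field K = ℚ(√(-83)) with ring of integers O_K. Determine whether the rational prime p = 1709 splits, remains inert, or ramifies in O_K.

split

-83 mod 4 = 1, hence disc K = -83 and O_K = ℤ[(1+√-83)/2].
Since gcd(1709, -83) = 1 the prime 1709 does not ramify.
Legendre symbol by Euler's criterion: (-83/1709) ≡ (-83)^854 ≡ 1 (mod 1709), i.e. (-83/1709) = 1.
Legendre symbol 1 ⇒ 1709 is split.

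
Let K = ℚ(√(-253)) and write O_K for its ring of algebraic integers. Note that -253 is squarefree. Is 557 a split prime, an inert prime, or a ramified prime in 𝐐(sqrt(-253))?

Since -253 ≢ 1 mod 4, the ring of integers is ℤ[√-253] with discriminant 4·(-253) = -1012.
557 ∤ -1012, so 557 is unramified.
Euler's criterion: (-253)^278 mod 557 = 1. Thus (-253|557) = 1.
Legendre symbol 1 ⇒ 557 is split.

557 splits in O_K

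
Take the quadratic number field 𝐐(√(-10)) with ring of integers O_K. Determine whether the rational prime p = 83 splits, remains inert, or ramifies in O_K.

inert — (83) stays prime in O_K

-10 mod 4 = 2, hence disc K = 4·(-10) = -40 and O_K = ℤ[√-10].
83 ∤ -40, so 83 is unramified.
(-10/83) = 73^41 mod 83 = 82, giving Legendre symbol -1.
d is a non-residue mod p, hence 83 remains inert in O_K.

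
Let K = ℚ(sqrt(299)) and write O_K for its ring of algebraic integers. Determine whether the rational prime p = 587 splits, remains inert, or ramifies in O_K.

split — (587) = 𝔭₁𝔭₂ with 𝔭₁ ≠ 𝔭₂

299 mod 4 = 3, hence disc K = 4·299 = 1196 and O_K = ℤ[√299].
disc(K) = 1196 is not divisible by 587; 587 is unramified.
Compute (299/587) via Euler: 299^((587-1)/2) mod 587 = 1, so (299/587) = 1.
(299/587) = 1, so 587 splits.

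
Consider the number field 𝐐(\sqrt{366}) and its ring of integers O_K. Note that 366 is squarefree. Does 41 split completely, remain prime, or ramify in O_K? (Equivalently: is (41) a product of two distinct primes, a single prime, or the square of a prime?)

inert — (41) stays prime in O_K

Since 366 ≢ 1 mod 4, the ring of integers is ℤ[√366] with discriminant 4·366 = 1464.
41 ∤ 1464, so 41 is unramified.
Compute (366/41) via Euler: 38^((41-1)/2) mod 41 = 40, so (366/41) = -1.
Legendre symbol -1 ⇒ 41 is inert.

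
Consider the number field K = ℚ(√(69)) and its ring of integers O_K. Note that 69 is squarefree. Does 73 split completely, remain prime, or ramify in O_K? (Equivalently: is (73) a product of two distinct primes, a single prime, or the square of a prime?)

split — (73) = 𝔭₁𝔭₂ with 𝔭₁ ≠ 𝔭₂

69 mod 4 = 1, hence disc K = 69 and O_K = ℤ[(1+√69)/2].
73 ∤ 69, so 73 is unramified.
Legendre symbol by Euler's criterion: (69/73) ≡ 69^36 ≡ 1 (mod 73), i.e. (69/73) = 1.
Legendre symbol 1 ⇒ 73 is split.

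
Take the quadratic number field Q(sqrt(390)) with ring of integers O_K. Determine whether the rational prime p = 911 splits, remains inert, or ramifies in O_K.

d = 390 ≡ 2 (mod 4), so O_K = ℤ[√390] and disc(K) = 4d = 1560.
disc(K) = 1560 is not divisible by 911; 911 is unramified.
Compute (390/911) via Euler: 390^((911-1)/2) mod 911 = 1, so (390/911) = 1.
d is a quadratic residue mod p, hence 911 splits in O_K.

splits completely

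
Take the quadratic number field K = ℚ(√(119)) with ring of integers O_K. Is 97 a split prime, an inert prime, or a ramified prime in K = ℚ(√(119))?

119 mod 4 = 3, hence disc K = 4·119 = 476 and O_K = ℤ[√119].
97 ∤ 476, so 97 is unramified.
Euler's criterion: 119^48 mod 97 = 1. Thus (119|97) = 1.
Legendre symbol 1 ⇒ 97 is split.

split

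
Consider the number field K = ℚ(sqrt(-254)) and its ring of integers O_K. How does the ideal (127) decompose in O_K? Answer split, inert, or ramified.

-254 mod 4 = 2, hence disc K = 4·(-254) = -1016 and O_K = ℤ[√-254].
Ramification test: 127 | -1016. The prime 127 ramifies in K.

ramified — (127) = 𝔭²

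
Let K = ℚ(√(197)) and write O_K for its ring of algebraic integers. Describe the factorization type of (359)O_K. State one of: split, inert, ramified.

197 mod 4 = 1, hence disc K = 197 and O_K = ℤ[(1+√197)/2].
Since gcd(359, 197) = 1 the prime 359 does not ramify.
Legendre symbol by Euler's criterion: (197/359) ≡ 197^179 ≡ 358 (mod 359), i.e. (197/359) = -1.
d is a non-residue mod p, hence 359 remains inert in O_K.

359 remains inert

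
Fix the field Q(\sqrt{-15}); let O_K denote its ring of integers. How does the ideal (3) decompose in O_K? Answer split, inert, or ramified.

3 is ramified

Since -15 ≡ 1 mod 4, the ring of integers is ℤ[(1+√-15)/2] with discriminant -15.
Ramification test: 3 | -15. The prime 3 ramifies in K.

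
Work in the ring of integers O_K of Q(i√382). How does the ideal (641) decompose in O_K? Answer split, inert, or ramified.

d = -382 ≡ 2 (mod 4), so O_K = ℤ[√-382] and disc(K) = 4d = -1528.
disc(K) = -1528 is not divisible by 641; 641 is unramified.
Legendre symbol by Euler's criterion: (-382/641) ≡ (-382)^320 ≡ 1 (mod 641), i.e. (-382/641) = 1.
(-382/641) = 1, so 641 splits.

split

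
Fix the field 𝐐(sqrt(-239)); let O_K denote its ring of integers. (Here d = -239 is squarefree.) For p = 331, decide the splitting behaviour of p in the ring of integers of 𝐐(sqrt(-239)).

remains prime (inert)

Since -239 ≡ 1 mod 4, the ring of integers is ℤ[(1+√-239)/2] with discriminant -239.
Since gcd(331, -239) = 1 the prime 331 does not ramify.
(-239/331) = 92^165 mod 331 = 330, giving Legendre symbol -1.
Legendre symbol -1 ⇒ 331 is inert.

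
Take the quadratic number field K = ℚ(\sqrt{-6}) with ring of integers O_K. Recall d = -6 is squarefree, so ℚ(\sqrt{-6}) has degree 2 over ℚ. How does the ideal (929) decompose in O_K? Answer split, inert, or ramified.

929 remains inert

Since -6 ≢ 1 mod 4, the ring of integers is ℤ[√-6] with discriminant 4·(-6) = -24.
disc(K) = -24 is not divisible by 929; 929 is unramified.
(-6/929) = 923^464 mod 929 = 928, giving Legendre symbol -1.
d is a non-residue mod p, hence 929 remains inert in O_K.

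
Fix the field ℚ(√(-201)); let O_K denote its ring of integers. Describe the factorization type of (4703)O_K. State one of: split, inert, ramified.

inert

-201 mod 4 = 3, hence disc K = 4·(-201) = -804 and O_K = ℤ[√-201].
Since gcd(4703, -804) = 1 the prime 4703 does not ramify.
Compute (-201/4703) via Euler: 4502^((4703-1)/2) mod 4703 = 4702, so (-201/4703) = -1.
Legendre symbol -1 ⇒ 4703 is inert.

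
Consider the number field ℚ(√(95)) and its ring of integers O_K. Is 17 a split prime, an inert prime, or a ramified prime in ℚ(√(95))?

d = 95 ≡ 3 (mod 4), so O_K = ℤ[√95] and disc(K) = 4d = 380.
Since gcd(17, 380) = 1 the prime 17 does not ramify.
Legendre symbol by Euler's criterion: (95/17) ≡ 95^8 ≡ 16 (mod 17), i.e. (95/17) = -1.
(95/17) = -1, so 17 is inert.

inert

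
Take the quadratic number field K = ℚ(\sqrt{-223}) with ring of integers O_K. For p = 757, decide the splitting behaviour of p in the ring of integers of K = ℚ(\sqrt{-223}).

757 remains inert

d = -223 ≡ 1 (mod 4), so O_K = ℤ[(1+√-223)/2] and disc(K) = d = -223.
Since gcd(757, -223) = 1 the prime 757 does not ramify.
Legendre symbol by Euler's criterion: (-223/757) ≡ (-223)^378 ≡ 756 (mod 757), i.e. (-223/757) = -1.
Legendre symbol -1 ⇒ 757 is inert.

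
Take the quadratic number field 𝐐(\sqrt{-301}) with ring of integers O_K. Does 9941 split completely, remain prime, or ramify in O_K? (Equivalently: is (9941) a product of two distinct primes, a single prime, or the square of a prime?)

remains prime (inert)

-301 mod 4 = 3, hence disc K = 4·(-301) = -1204 and O_K = ℤ[√-301].
9941 ∤ -1204, so 9941 is unramified.
Legendre symbol by Euler's criterion: (-301/9941) ≡ (-301)^4970 ≡ 9940 (mod 9941), i.e. (-301/9941) = -1.
(-301/9941) = -1, so 9941 is inert.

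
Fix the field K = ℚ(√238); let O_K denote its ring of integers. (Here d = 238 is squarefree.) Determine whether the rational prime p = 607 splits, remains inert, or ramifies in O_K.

inert — (607) stays prime in O_K

238 mod 4 = 2, hence disc K = 4·238 = 952 and O_K = ℤ[√238].
disc(K) = 952 is not divisible by 607; 607 is unramified.
(238/607) = 238^303 mod 607 = 606, giving Legendre symbol -1.
Legendre symbol -1 ⇒ 607 is inert.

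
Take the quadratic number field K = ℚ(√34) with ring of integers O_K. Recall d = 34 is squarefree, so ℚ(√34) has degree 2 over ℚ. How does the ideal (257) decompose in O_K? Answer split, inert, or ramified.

d = 34 ≡ 2 (mod 4), so O_K = ℤ[√34] and disc(K) = 4d = 136.
disc(K) = 136 is not divisible by 257; 257 is unramified.
Euler's criterion: 34^128 mod 257 = 1. Thus (34|257) = 1.
Legendre symbol 1 ⇒ 257 is split.

split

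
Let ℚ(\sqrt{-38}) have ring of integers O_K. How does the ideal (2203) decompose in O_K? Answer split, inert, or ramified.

splits completely

d = -38 ≡ 2 (mod 4), so O_K = ℤ[√-38] and disc(K) = 4d = -152.
disc(K) = -152 is not divisible by 2203; 2203 is unramified.
Compute (-38/2203) via Euler: 2165^((2203-1)/2) mod 2203 = 1, so (-38/2203) = 1.
Legendre symbol 1 ⇒ 2203 is split.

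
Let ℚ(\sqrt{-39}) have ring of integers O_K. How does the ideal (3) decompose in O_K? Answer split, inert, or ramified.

-39 mod 4 = 1, hence disc K = -39 and O_K = ℤ[(1+√-39)/2].
Ramification test: 3 | -39. The prime 3 ramifies in K.

ramified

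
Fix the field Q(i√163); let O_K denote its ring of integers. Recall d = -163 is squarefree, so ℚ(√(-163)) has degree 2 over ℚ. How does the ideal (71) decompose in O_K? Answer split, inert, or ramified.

-163 mod 4 = 1, hence disc K = -163 and O_K = ℤ[(1+√-163)/2].
Since gcd(71, -163) = 1 the prime 71 does not ramify.
Legendre symbol by Euler's criterion: (-163/71) ≡ (-163)^35 ≡ 1 (mod 71), i.e. (-163/71) = 1.
Legendre symbol 1 ⇒ 71 is split.

split — (71) = 𝔭₁𝔭₂ with 𝔭₁ ≠ 𝔭₂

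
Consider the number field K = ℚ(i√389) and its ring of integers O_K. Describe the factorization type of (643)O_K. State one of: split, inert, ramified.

splits completely

-389 mod 4 = 3, hence disc K = 4·(-389) = -1556 and O_K = ℤ[√-389].
643 ∤ -1556, so 643 is unramified.
(-389/643) = 254^321 mod 643 = 1, giving Legendre symbol 1.
d is a quadratic residue mod p, hence 643 splits in O_K.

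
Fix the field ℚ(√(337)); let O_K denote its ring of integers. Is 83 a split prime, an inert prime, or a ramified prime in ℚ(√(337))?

remains prime (inert)

d = 337 ≡ 1 (mod 4), so O_K = ℤ[(1+√337)/2] and disc(K) = d = 337.
Since gcd(83, 337) = 1 the prime 83 does not ramify.
Legendre symbol by Euler's criterion: (337/83) ≡ 337^41 ≡ 82 (mod 83), i.e. (337/83) = -1.
(337/83) = -1, so 83 is inert.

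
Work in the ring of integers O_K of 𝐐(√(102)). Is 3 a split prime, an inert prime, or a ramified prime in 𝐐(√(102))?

p ramifies

d = 102 ≡ 2 (mod 4), so O_K = ℤ[√102] and disc(K) = 4d = 408.
disc(K) = 408 = 3·136, so p = 3 is ramified.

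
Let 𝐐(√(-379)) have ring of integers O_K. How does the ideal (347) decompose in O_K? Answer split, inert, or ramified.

347 splits in O_K

Since -379 ≡ 1 mod 4, the ring of integers is ℤ[(1+√-379)/2] with discriminant -379.
Since gcd(347, -379) = 1 the prime 347 does not ramify.
Legendre symbol by Euler's criterion: (-379/347) ≡ (-379)^173 ≡ 1 (mod 347), i.e. (-379/347) = 1.
Legendre symbol 1 ⇒ 347 is split.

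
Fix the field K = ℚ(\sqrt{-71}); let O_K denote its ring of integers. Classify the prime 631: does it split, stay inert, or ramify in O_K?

inert — (631) stays prime in O_K

d = -71 ≡ 1 (mod 4), so O_K = ℤ[(1+√-71)/2] and disc(K) = d = -71.
disc(K) = -71 is not divisible by 631; 631 is unramified.
Legendre symbol by Euler's criterion: (-71/631) ≡ (-71)^315 ≡ 630 (mod 631), i.e. (-71/631) = -1.
Legendre symbol -1 ⇒ 631 is inert.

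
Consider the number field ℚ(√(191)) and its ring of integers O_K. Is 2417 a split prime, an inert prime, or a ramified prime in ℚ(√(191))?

splits completely

191 mod 4 = 3, hence disc K = 4·191 = 764 and O_K = ℤ[√191].
disc(K) = 764 is not divisible by 2417; 2417 is unramified.
Euler's criterion: 191^1208 mod 2417 = 1. Thus (191|2417) = 1.
d is a quadratic residue mod p, hence 2417 splits in O_K.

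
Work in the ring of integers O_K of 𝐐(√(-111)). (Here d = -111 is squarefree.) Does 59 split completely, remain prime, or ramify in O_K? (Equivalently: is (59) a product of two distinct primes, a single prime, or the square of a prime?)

split — (59) = 𝔭₁𝔭₂ with 𝔭₁ ≠ 𝔭₂

Since -111 ≡ 1 mod 4, the ring of integers is ℤ[(1+√-111)/2] with discriminant -111.
59 ∤ -111, so 59 is unramified.
Compute (-111/59) via Euler: 7^((59-1)/2) mod 59 = 1, so (-111/59) = 1.
Legendre symbol 1 ⇒ 59 is split.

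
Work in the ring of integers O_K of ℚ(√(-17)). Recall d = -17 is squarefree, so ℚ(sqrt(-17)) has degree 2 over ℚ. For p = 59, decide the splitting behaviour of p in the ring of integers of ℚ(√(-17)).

inert

d = -17 ≡ 3 (mod 4), so O_K = ℤ[√-17] and disc(K) = 4d = -68.
Since gcd(59, -68) = 1 the prime 59 does not ramify.
Legendre symbol by Euler's criterion: (-17/59) ≡ (-17)^29 ≡ 58 (mod 59), i.e. (-17/59) = -1.
Legendre symbol -1 ⇒ 59 is inert.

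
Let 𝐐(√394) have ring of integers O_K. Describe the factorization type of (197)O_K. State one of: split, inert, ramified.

394 mod 4 = 2, hence disc K = 4·394 = 1576 and O_K = ℤ[√394].
disc(K) = 1576 = 197·8, so p = 197 is ramified.

197 is ramified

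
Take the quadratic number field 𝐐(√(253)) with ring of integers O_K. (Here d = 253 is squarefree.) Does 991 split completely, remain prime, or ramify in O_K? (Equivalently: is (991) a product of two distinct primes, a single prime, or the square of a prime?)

d = 253 ≡ 1 (mod 4), so O_K = ℤ[(1+√253)/2] and disc(K) = d = 253.
991 ∤ 253, so 991 is unramified.
Euler's criterion: 253^495 mod 991 = 1. Thus (253|991) = 1.
(253/991) = 1, so 991 splits.

split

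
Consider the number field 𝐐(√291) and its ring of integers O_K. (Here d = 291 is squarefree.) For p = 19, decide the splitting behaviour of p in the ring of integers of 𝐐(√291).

Since 291 ≢ 1 mod 4, the ring of integers is ℤ[√291] with discriminant 4·291 = 1164.
19 ∤ 1164, so 19 is unramified.
Legendre symbol by Euler's criterion: (291/19) ≡ 291^9 ≡ 1 (mod 19), i.e. (291/19) = 1.
d is a quadratic residue mod p, hence 19 splits in O_K.

splits completely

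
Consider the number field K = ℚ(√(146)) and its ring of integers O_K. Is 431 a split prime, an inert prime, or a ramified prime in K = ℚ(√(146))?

d = 146 ≡ 2 (mod 4), so O_K = ℤ[√146] and disc(K) = 4d = 584.
disc(K) = 584 is not divisible by 431; 431 is unramified.
Euler's criterion: 146^215 mod 431 = 430. Thus (146|431) = -1.
(146/431) = -1, so 431 is inert.

inert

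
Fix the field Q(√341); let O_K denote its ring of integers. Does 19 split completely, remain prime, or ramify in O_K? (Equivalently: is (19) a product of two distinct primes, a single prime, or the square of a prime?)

p is inert

d = 341 ≡ 1 (mod 4), so O_K = ℤ[(1+√341)/2] and disc(K) = d = 341.
Since gcd(19, 341) = 1 the prime 19 does not ramify.
Euler's criterion: 341^9 mod 19 = 18. Thus (341|19) = -1.
d is a non-residue mod p, hence 19 remains inert in O_K.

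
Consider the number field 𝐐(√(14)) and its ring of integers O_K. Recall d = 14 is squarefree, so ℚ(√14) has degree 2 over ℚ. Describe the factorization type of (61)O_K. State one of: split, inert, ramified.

Since 14 ≢ 1 mod 4, the ring of integers is ℤ[√14] with discriminant 4·14 = 56.
disc(K) = 56 is not divisible by 61; 61 is unramified.
Legendre symbol by Euler's criterion: (14/61) ≡ 14^30 ≡ 1 (mod 61), i.e. (14/61) = 1.
Legendre symbol 1 ⇒ 61 is split.

splits completely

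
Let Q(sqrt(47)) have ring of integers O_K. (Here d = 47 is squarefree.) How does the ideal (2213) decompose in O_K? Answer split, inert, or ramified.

d = 47 ≡ 3 (mod 4), so O_K = ℤ[√47] and disc(K) = 4d = 188.
2213 ∤ 188, so 2213 is unramified.
Euler's criterion: 47^1106 mod 2213 = 1. Thus (47|2213) = 1.
Legendre symbol 1 ⇒ 2213 is split.

split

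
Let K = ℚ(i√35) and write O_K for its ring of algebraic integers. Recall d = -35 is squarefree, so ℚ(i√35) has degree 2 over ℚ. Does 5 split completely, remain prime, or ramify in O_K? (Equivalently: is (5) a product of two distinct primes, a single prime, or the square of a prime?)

-35 mod 4 = 1, hence disc K = -35 and O_K = ℤ[(1+√-35)/2].
disc(K) = -35 = 5·(-7), so p = 5 is ramified.

ramified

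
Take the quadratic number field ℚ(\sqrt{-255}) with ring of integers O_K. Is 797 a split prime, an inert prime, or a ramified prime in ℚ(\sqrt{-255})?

split — (797) = 𝔭₁𝔭₂ with 𝔭₁ ≠ 𝔭₂

-255 mod 4 = 1, hence disc K = -255 and O_K = ℤ[(1+√-255)/2].
disc(K) = -255 is not divisible by 797; 797 is unramified.
(-255/797) = 542^398 mod 797 = 1, giving Legendre symbol 1.
(-255/797) = 1, so 797 splits.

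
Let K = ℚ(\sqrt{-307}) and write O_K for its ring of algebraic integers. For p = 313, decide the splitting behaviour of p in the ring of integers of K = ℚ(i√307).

split

d = -307 ≡ 1 (mod 4), so O_K = ℤ[(1+√-307)/2] and disc(K) = d = -307.
313 ∤ -307, so 313 is unramified.
Legendre symbol by Euler's criterion: (-307/313) ≡ (-307)^156 ≡ 1 (mod 313), i.e. (-307/313) = 1.
Legendre symbol 1 ⇒ 313 is split.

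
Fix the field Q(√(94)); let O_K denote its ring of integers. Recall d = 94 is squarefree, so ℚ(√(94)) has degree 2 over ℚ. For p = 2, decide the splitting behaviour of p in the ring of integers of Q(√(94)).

2 is ramified

Since 94 ≢ 1 mod 4, the ring of integers is ℤ[√94] with discriminant 4·94 = 376.
2 divides disc(K) = 376, so 2 ramifies.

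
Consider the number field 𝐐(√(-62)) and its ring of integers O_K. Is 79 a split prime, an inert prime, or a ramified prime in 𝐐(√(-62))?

79 remains inert

d = -62 ≡ 2 (mod 4), so O_K = ℤ[√-62] and disc(K) = 4d = -248.
disc(K) = -248 is not divisible by 79; 79 is unramified.
(-62/79) = 17^39 mod 79 = 78, giving Legendre symbol -1.
(-62/79) = -1, so 79 is inert.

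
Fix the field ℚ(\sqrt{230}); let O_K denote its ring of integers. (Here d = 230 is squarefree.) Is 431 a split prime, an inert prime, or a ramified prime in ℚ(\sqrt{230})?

p splits

Since 230 ≢ 1 mod 4, the ring of integers is ℤ[√230] with discriminant 4·230 = 920.
disc(K) = 920 is not divisible by 431; 431 is unramified.
Compute (230/431) via Euler: 230^((431-1)/2) mod 431 = 1, so (230/431) = 1.
Legendre symbol 1 ⇒ 431 is split.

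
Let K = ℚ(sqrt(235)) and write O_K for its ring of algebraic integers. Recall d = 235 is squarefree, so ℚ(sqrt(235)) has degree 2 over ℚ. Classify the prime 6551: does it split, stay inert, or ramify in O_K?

Since 235 ≢ 1 mod 4, the ring of integers is ℤ[√235] with discriminant 4·235 = 940.
Since gcd(6551, 940) = 1 the prime 6551 does not ramify.
(235/6551) = 235^3275 mod 6551 = 6550, giving Legendre symbol -1.
(235/6551) = -1, so 6551 is inert.

remains prime (inert)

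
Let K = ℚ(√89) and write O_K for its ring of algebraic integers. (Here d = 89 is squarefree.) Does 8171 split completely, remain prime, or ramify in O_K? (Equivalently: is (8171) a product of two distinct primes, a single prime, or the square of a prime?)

d = 89 ≡ 1 (mod 4), so O_K = ℤ[(1+√89)/2] and disc(K) = d = 89.
disc(K) = 89 is not divisible by 8171; 8171 is unramified.
Compute (89/8171) via Euler: 89^((8171-1)/2) mod 8171 = 1, so (89/8171) = 1.
(89/8171) = 1, so 8171 splits.

split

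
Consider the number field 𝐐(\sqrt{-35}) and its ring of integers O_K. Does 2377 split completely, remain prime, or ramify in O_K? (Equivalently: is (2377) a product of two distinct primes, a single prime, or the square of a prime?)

p is inert

-35 mod 4 = 1, hence disc K = -35 and O_K = ℤ[(1+√-35)/2].
2377 ∤ -35, so 2377 is unramified.
(-35/2377) = 2342^1188 mod 2377 = 2376, giving Legendre symbol -1.
Legendre symbol -1 ⇒ 2377 is inert.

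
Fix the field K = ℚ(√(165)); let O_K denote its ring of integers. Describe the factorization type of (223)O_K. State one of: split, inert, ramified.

inert

d = 165 ≡ 1 (mod 4), so O_K = ℤ[(1+√165)/2] and disc(K) = d = 165.
disc(K) = 165 is not divisible by 223; 223 is unramified.
Compute (165/223) via Euler: 165^((223-1)/2) mod 223 = 222, so (165/223) = -1.
Legendre symbol -1 ⇒ 223 is inert.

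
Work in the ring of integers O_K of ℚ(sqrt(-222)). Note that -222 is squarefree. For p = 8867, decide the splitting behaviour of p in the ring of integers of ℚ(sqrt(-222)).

-222 mod 4 = 2, hence disc K = 4·(-222) = -888 and O_K = ℤ[√-222].
disc(K) = -888 is not divisible by 8867; 8867 is unramified.
Compute (-222/8867) via Euler: 8645^((8867-1)/2) mod 8867 = 8866, so (-222/8867) = -1.
(-222/8867) = -1, so 8867 is inert.

inert — (8867) stays prime in O_K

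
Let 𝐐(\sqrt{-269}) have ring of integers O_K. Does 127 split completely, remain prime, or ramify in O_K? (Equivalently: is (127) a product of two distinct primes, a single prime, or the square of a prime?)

-269 mod 4 = 3, hence disc K = 4·(-269) = -1076 and O_K = ℤ[√-269].
disc(K) = -1076 is not divisible by 127; 127 is unramified.
(-269/127) = 112^63 mod 127 = 126, giving Legendre symbol -1.
(-269/127) = -1, so 127 is inert.

p is inert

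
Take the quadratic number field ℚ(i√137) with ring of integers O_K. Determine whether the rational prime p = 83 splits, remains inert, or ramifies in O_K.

d = -137 ≡ 3 (mod 4), so O_K = ℤ[√-137] and disc(K) = 4d = -548.
Since gcd(83, -548) = 1 the prime 83 does not ramify.
(-137/83) = 29^41 mod 83 = 1, giving Legendre symbol 1.
Legendre symbol 1 ⇒ 83 is split.

p splits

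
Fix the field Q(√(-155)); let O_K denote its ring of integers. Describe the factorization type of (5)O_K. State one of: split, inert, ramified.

d = -155 ≡ 1 (mod 4), so O_K = ℤ[(1+√-155)/2] and disc(K) = d = -155.
disc(K) = -155 = 5·(-31), so p = 5 is ramified.

5 is ramified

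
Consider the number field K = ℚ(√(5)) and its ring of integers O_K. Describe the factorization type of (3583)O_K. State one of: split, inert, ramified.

5 mod 4 = 1, hence disc K = 5 and O_K = ℤ[(1+√5)/2].
Since gcd(3583, 5) = 1 the prime 3583 does not ramify.
Compute (5/3583) via Euler: 5^((3583-1)/2) mod 3583 = 3582, so (5/3583) = -1.
(5/3583) = -1, so 3583 is inert.

3583 remains inert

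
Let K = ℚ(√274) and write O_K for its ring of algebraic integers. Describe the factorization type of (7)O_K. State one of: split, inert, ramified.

274 mod 4 = 2, hence disc K = 4·274 = 1096 and O_K = ℤ[√274].
Since gcd(7, 1096) = 1 the prime 7 does not ramify.
(274/7) = 1^3 mod 7 = 1, giving Legendre symbol 1.
Legendre symbol 1 ⇒ 7 is split.

splits completely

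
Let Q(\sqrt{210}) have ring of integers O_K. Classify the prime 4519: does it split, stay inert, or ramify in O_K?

210 mod 4 = 2, hence disc K = 4·210 = 840 and O_K = ℤ[√210].
disc(K) = 840 is not divisible by 4519; 4519 is unramified.
Legendre symbol by Euler's criterion: (210/4519) ≡ 210^2259 ≡ 1 (mod 4519), i.e. (210/4519) = 1.
Legendre symbol 1 ⇒ 4519 is split.

split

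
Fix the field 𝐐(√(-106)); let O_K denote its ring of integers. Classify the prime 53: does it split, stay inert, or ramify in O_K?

d = -106 ≡ 2 (mod 4), so O_K = ℤ[√-106] and disc(K) = 4d = -424.
53 divides disc(K) = -424, so 53 ramifies.

ramified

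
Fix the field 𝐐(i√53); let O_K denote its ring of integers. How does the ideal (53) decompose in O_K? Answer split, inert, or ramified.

-53 mod 4 = 3, hence disc K = 4·(-53) = -212 and O_K = ℤ[√-53].
Ramification test: 53 | -212. The prime 53 ramifies in K.

p ramifies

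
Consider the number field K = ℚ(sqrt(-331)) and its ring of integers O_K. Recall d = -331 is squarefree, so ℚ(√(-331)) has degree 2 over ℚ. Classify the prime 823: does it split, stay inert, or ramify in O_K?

Since -331 ≡ 1 mod 4, the ring of integers is ℤ[(1+√-331)/2] with discriminant -331.
disc(K) = -331 is not divisible by 823; 823 is unramified.
Legendre symbol by Euler's criterion: (-331/823) ≡ (-331)^411 ≡ 1 (mod 823), i.e. (-331/823) = 1.
Legendre symbol 1 ⇒ 823 is split.

823 splits in O_K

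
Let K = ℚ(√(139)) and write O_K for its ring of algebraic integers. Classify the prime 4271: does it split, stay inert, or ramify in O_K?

Since 139 ≢ 1 mod 4, the ring of integers is ℤ[√139] with discriminant 4·139 = 556.
disc(K) = 556 is not divisible by 4271; 4271 is unramified.
Legendre symbol by Euler's criterion: (139/4271) ≡ 139^2135 ≡ 1 (mod 4271), i.e. (139/4271) = 1.
Legendre symbol 1 ⇒ 4271 is split.

split — (4271) = 𝔭₁𝔭₂ with 𝔭₁ ≠ 𝔭₂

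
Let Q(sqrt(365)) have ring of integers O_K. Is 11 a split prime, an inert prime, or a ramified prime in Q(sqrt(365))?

d = 365 ≡ 1 (mod 4), so O_K = ℤ[(1+√365)/2] and disc(K) = d = 365.
11 ∤ 365, so 11 is unramified.
Compute (365/11) via Euler: 2^((11-1)/2) mod 11 = 10, so (365/11) = -1.
(365/11) = -1, so 11 is inert.

inert — (11) stays prime in O_K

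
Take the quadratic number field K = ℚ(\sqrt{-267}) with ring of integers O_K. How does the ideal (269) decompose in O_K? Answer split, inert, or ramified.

Since -267 ≡ 1 mod 4, the ring of integers is ℤ[(1+√-267)/2] with discriminant -267.
disc(K) = -267 is not divisible by 269; 269 is unramified.
Euler's criterion: (-267)^134 mod 269 = 268. Thus (-267|269) = -1.
Legendre symbol -1 ⇒ 269 is inert.

remains prime (inert)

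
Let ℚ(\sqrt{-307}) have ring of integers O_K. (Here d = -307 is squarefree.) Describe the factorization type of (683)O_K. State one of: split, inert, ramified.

-307 mod 4 = 1, hence disc K = -307 and O_K = ℤ[(1+√-307)/2].
disc(K) = -307 is not divisible by 683; 683 is unramified.
(-307/683) = 376^341 mod 683 = 1, giving Legendre symbol 1.
(-307/683) = 1, so 683 splits.

p splits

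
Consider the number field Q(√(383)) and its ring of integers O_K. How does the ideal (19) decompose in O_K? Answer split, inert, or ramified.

d = 383 ≡ 3 (mod 4), so O_K = ℤ[√383] and disc(K) = 4d = 1532.
Since gcd(19, 1532) = 1 the prime 19 does not ramify.
Compute (383/19) via Euler: 3^((19-1)/2) mod 19 = 18, so (383/19) = -1.
d is a non-residue mod p, hence 19 remains inert in O_K.

inert — (19) stays prime in O_K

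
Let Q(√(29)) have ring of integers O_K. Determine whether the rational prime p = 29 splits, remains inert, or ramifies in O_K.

ramifies in O_K

29 mod 4 = 1, hence disc K = 29 and O_K = ℤ[(1+√29)/2].
disc(K) = 29 = 29·1, so p = 29 is ramified.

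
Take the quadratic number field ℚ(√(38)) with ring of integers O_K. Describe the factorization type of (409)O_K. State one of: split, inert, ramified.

d = 38 ≡ 2 (mod 4), so O_K = ℤ[√38] and disc(K) = 4d = 152.
disc(K) = 152 is not divisible by 409; 409 is unramified.
Euler's criterion: 38^204 mod 409 = 408. Thus (38|409) = -1.
d is a non-residue mod p, hence 409 remains inert in O_K.

inert — (409) stays prime in O_K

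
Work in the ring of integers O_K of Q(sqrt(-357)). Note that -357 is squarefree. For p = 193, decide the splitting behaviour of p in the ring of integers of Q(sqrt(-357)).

p is inert

-357 mod 4 = 3, hence disc K = 4·(-357) = -1428 and O_K = ℤ[√-357].
Since gcd(193, -1428) = 1 the prime 193 does not ramify.
Euler's criterion: (-357)^96 mod 193 = 192. Thus (-357|193) = -1.
Legendre symbol -1 ⇒ 193 is inert.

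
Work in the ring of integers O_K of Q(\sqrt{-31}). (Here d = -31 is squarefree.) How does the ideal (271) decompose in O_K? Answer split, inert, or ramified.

inert

-31 mod 4 = 1, hence disc K = -31 and O_K = ℤ[(1+√-31)/2].
271 ∤ -31, so 271 is unramified.
Compute (-31/271) via Euler: 240^((271-1)/2) mod 271 = 270, so (-31/271) = -1.
Legendre symbol -1 ⇒ 271 is inert.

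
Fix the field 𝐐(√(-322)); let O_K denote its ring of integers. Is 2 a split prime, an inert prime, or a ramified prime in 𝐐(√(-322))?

ramifies in O_K

Since -322 ≢ 1 mod 4, the ring of integers is ℤ[√-322] with discriminant 4·(-322) = -1288.
disc(K) = -1288 = 2·(-644), so p = 2 is ramified.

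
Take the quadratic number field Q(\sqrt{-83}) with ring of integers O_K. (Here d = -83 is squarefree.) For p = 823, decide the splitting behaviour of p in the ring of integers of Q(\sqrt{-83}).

p is inert

-83 mod 4 = 1, hence disc K = -83 and O_K = ℤ[(1+√-83)/2].
823 ∤ -83, so 823 is unramified.
Compute (-83/823) via Euler: 740^((823-1)/2) mod 823 = 822, so (-83/823) = -1.
d is a non-residue mod p, hence 823 remains inert in O_K.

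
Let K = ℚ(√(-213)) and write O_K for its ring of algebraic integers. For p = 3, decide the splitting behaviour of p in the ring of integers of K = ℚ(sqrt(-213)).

ramified

Since -213 ≢ 1 mod 4, the ring of integers is ℤ[√-213] with discriminant 4·(-213) = -852.
disc(K) = -852 = 3·(-284), so p = 3 is ramified.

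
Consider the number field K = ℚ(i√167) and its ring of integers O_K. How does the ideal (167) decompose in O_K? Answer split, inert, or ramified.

167 is ramified

d = -167 ≡ 1 (mod 4), so O_K = ℤ[(1+√-167)/2] and disc(K) = d = -167.
Ramification test: 167 | -167. The prime 167 ramifies in K.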